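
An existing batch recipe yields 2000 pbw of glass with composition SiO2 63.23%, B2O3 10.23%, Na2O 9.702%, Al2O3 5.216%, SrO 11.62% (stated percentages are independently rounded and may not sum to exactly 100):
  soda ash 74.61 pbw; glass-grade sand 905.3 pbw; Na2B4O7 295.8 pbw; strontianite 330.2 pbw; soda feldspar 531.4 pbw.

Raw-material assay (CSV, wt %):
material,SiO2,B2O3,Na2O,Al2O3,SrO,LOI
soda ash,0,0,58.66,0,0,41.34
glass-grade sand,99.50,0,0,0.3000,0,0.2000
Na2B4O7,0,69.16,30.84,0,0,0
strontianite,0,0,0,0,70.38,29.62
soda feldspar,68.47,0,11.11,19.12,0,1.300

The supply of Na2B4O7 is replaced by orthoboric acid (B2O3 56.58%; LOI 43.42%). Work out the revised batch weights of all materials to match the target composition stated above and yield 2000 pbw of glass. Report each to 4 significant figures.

The intermediate values are displayed (rounded to four significant figures) as written. All arithmetic maintains exact precision at each step. A single rounding completes each reported value. The derived quantities (the totals, glass mass, ignition loss, five oxide percentages, yield) are carried in full precision from the batch weights for 2000 pbw of glass as given in problem or answer.
Per-oxide target masses for 2000 pbw glass:
  SiO2: 63.23% × 2000 = 1265 pbw
  B2O3: 10.23% × 2000 = 204.6 pbw
  Na2O: 9.702% × 2000 = 194.0 pbw
  Al2O3: 5.216% × 2000 = 104.3 pbw
  SrO: 11.62% × 2000 = 232.4 pbw
Per-oxide balance check applying the batch weights above, versus the basis set out (oxide sums agree with the targets once rounding is allowed for):
  SiO2: 905.3·0.9950 + 531.4·0.6847 = 1265 pbw (target 1265 pbw)
  B2O3: 361.6·0.5658 = 204.6 pbw (target 204.6 pbw)
  Na2O: 230.1·0.5866 + 531.4·0.1111 = 194.0 pbw (target 194.0 pbw)
  Al2O3: 905.3·0.003000 + 531.4·0.1912 = 104.3 pbw (target 104.3 pbw)
  SrO: 330.2·0.7038 = 232.4 pbw (target 232.4 pbw)
The glass-mass cross-check: net batch after ignition = 2000 pbw (per-oxide target masses sum to 2000 pbw; basis as stated: 2000 pbw — deltas are rounding alone).
Whole-batch sum: Σ batch = 2359 pbw; Σ batch·LOI gives LOI loss = 358.7 pbw; the yield ratio, glass ÷ batch: 84.79%.

Revised batch per 2000 pbw glass:
  soda ash: 230.1 pbw
  glass-grade sand: 905.3 pbw
  orthoboric acid: 361.6 pbw
  strontianite: 330.2 pbw
  soda feldspar: 531.4 pbw
Total batch = 2359 pbw; LOI loss = 358.7 pbw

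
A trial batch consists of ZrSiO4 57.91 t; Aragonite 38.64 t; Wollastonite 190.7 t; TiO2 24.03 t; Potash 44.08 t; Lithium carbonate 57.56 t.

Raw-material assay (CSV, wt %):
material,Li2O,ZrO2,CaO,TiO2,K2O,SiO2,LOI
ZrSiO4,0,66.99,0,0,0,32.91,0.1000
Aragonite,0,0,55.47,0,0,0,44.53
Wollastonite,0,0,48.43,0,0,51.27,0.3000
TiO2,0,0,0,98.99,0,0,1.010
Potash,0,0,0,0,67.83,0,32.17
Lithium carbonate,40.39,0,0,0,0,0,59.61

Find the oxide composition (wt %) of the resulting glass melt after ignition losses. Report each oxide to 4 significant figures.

Full float precision is maintained in all steps — intermediates appear, rounded to four significant digits, at each printed step; a single rounding finalizes every reported result; the derived quantities (the yield, totals, six oxide percentages, LOI, glass mass) are carried in exact precision from the weighed amounts per 346.3 t of glass, as written in problem or answer.
What the batch supplies per oxide:
  Li2O: 57.56·0.4039 = 23.25 t
  ZrO2: 57.91·0.6699 = 38.79 t
  CaO: 38.64·0.5547 + 190.7·0.4843 = 113.8 t
  TiO2: 24.03·0.9899 = 23.79 t
  K2O: 44.08·0.6783 = 29.90 t
  SiO2: 57.91·0.3291 + 190.7·0.5127 = 116.8 t
LOI: 57.91·0.001000 + 38.64·0.4453 + 190.7·0.003000 + 24.03·0.01010 + 44.08·0.3217 + 57.56·0.5961 = 66.57 t
Glass mass = batch − LOI = 412.9 − 66.57 = 346.3 t (equal to the oxide-mass sum)
wt % = 100 × oxide mass / glass mass

Glass mass = 346.3 t (batch 412.9 − LOI 66.57).
Composition: Li2O 6.712%, ZrO2 11.20%, CaO 32.85%, TiO2 6.868%, K2O 8.633%, SiO2 33.73%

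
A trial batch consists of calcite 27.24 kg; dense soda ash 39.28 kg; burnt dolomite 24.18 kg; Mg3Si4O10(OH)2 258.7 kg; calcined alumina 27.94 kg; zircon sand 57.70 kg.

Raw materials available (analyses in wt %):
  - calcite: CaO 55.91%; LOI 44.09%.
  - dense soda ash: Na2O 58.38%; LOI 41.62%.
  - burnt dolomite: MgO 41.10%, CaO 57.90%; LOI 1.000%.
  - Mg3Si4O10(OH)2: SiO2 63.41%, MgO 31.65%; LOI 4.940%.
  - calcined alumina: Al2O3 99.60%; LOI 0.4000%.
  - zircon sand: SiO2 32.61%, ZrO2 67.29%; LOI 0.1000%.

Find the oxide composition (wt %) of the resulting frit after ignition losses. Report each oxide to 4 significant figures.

The working math keeps full precision throughout. Working values are shown, rounded to 4 significant digits, as written. Every reported result is rounded once only. The derived quantities are carried from the batch weights for 393.5 kg of glass at full float precision (totals, net glass mass, six oxide percentages, ignition loss, the yield), as given in the problem or answer text.
Per-oxide mass from batch:
  SiO2: 258.7·0.6341 + 57.70·0.3261 = 182.9 kg
  MgO: 24.18·0.4110 + 258.7·0.3165 = 91.82 kg
  ZrO2: 57.70·0.6729 = 38.83 kg
  CaO: 27.24·0.5591 + 24.18·0.5790 = 29.23 kg
  Na2O: 39.28·0.5838 = 22.93 kg
  Al2O3: 27.94·0.9960 = 27.83 kg
LOI: 27.24·0.4409 + 39.28·0.4162 + 24.18·0.01000 + 258.7·0.04940 + 27.94·0.004000 + 57.70·0.001000 = 41.55 kg
batch − LOI leaves glass = 435.0 − 41.55 = 393.5 kg (= Σ oxide masses)
oxide / glass × 100 gives the wt %

Glass mass = 393.5 kg (batch 435.0 − LOI 41.55).
Composition: SiO2 46.47%, MgO 23.33%, ZrO2 9.867%, CaO 7.428%, Na2O 5.828%, Al2O3 7.072%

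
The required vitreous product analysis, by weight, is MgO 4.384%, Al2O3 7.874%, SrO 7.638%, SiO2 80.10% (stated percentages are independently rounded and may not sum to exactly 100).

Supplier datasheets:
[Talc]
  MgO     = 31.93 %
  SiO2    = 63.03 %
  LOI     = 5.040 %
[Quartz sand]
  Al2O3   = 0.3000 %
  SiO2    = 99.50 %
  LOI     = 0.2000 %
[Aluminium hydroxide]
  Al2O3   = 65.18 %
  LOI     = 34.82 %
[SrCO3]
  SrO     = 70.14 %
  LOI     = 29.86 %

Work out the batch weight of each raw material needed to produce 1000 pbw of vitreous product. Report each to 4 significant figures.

In-progress results are printed, rounded to 4 significant figures, at each printed step; each numeric step maintains full float precision through the solve. Each reported number includes exactly one rounding; all derived quantities are recomputed using the weight values for 1000 pbw of glass at full float precision (LOI, glass mass, the yield, totals, four oxide percentages) as they appear in question or answer.
Target oxide masses per 1000 pbw vitreous product:
  MgO: 4.384% × 1000 = 43.84 pbw
  Al2O3: 7.874% × 1000 = 78.74 pbw
  SrO: 7.638% × 1000 = 76.38 pbw
  SiO2: 80.10% × 1000 = 801.0 pbw
Verifying the oxide balance on the weights just shown, on the stated basis (oxide sums agree with the targets net of answer rounding effects):
  MgO: 137.3·0.3193 = 43.84 pbw (target 43.84 pbw)
  Al2O3: 718.0·0.003000 + 117.5·0.6518 = 78.74 pbw (target 78.74 pbw)
  SrO: 108.9·0.7014 = 76.38 pbw (target 76.38 pbw)
  SiO2: 137.3·0.6303 + 718.0·0.9950 = 801.0 pbw (target 801.0 pbw)
Glass-mass bookkeeping: Σ batch − LOI loss = 999.9 pbw (the Σ of target masses is 1000 pbw; with the basis standing at 1000 pbw — a pure rounding effect).
Total batch = Σ batch = 1082 pbw; the LOI term Σ batch·LOI equals 81.79 pbw; yield = glass ÷ total batch = 92.44%.

Batch per 1000 pbw vitreous product:
  Talc: 137.3 pbw
  Quartz sand: 718.0 pbw
  Aluminium hydroxide: 117.5 pbw
  SrCO3: 108.9 pbw
Total batch = 1082 pbw; LOI loss = 81.79 pbw; yield = 92.44%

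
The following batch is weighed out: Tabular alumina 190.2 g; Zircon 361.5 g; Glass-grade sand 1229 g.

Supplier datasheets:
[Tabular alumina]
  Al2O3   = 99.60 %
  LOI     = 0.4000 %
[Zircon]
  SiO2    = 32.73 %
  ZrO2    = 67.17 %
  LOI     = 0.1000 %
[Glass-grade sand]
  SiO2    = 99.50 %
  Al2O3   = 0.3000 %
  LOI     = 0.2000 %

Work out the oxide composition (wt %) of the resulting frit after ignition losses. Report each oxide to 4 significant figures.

Exact precision is held all the way through; the intermediate values appear (rounded to 4 significant digits) in the working; each reported number takes exactly one rounding. All derived quantities are recomputed from the batch weights for 1777 g of glass at full precision (the totals, the yield, three oxide percentages, LOI, net glass mass), as given in question or answer.
Mass of each oxide from the mix:
  SiO2: 361.5·0.3273 + 1229·0.9950 = 1341 g
  ZrO2: 361.5·0.6717 = 242.8 g
  Al2O3: 190.2·0.9960 + 1229·0.003000 = 193.1 g
LOI: 190.2·0.004000 + 361.5·0.001000 + 1229·0.002000 = 3.580 g
Net of LOI, the glass mass = 1781 − 3.580 = 1777 g (matching Σ of the oxides)
wt % = 100 × oxide mass / glass mass

Glass mass = 1777 g (batch 1781 − LOI 3.580).
Composition: SiO2 75.47%, ZrO2 13.66%, Al2O3 10.87%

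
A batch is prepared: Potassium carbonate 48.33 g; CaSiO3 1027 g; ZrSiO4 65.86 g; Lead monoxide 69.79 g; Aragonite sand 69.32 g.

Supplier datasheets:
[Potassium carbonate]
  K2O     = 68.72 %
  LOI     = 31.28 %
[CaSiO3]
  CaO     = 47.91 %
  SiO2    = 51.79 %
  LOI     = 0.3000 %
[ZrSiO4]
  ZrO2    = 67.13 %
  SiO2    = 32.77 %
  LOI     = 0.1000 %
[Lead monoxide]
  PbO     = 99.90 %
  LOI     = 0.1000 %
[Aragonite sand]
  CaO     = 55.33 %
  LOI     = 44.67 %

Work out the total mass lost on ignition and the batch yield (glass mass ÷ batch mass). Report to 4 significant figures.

LOI loss = 49.30 g; glass = 1231 g; yield = 96.15%

All arithmetic holds full float precision at every stage — mid-chain values appear rounded off to 4 significant digits as written — every reported number is rounded just once — the derived quantities, including the yield, the five compositions, net glass mass, totals, LOI, are recomputed from the weighed amounts for 1231 g of glass in exact precision exactly as printed in question or answer.
Each material's LOI contribution:
  Potassium carbonate: 48.33 × 0.3128 = 15.12 g
  CaSiO3: 1027 × 0.003000 = 3.081 g
  ZrSiO4: 65.86 × 0.001000 = 0.06586 g
  Lead monoxide: 69.79 × 0.001000 = 0.06979 g
  Aragonite sand: 69.32 × 0.4467 = 30.97 g
Total LOI = 49.30 g
Glass = batch − LOI = 1280 − 49.30 = 1231 g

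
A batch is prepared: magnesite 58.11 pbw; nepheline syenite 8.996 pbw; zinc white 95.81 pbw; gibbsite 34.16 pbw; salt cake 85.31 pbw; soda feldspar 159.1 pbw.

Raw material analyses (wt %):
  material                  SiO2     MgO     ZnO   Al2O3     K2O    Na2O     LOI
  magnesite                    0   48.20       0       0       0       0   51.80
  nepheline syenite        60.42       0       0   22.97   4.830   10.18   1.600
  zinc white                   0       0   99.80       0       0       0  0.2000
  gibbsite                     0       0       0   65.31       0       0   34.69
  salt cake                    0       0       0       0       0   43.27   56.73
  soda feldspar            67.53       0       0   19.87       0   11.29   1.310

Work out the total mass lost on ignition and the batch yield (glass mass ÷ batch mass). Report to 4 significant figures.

LOI loss = 92.77 pbw; glass = 348.7 pbw; yield = 78.99%

The whole derivation holds full float precision all the way through. In-progress results are printed, rounded to 4 significant digits, in the printout — each reported value includes exactly one rounding; the derived quantities (the yield, glass mass, totals, ignition loss, the six compositions) are re-derived starting from the weights on 348.7 pbw of glass in exact precision as written in problem or answer.
Ignition loss by material:
  magnesite: 58.11 × 0.5180 = 30.10 pbw
  nepheline syenite: 8.996 × 0.01600 = 0.1439 pbw
  zinc white: 95.81 × 0.002000 = 0.1916 pbw
  gibbsite: 34.16 × 0.3469 = 11.85 pbw
  salt cake: 85.31 × 0.5673 = 48.40 pbw
  soda feldspar: 159.1 × 0.01310 = 2.084 pbw
Total LOI = 92.77 pbw
Glass = batch − LOI = 441.5 − 92.77 = 348.7 pbw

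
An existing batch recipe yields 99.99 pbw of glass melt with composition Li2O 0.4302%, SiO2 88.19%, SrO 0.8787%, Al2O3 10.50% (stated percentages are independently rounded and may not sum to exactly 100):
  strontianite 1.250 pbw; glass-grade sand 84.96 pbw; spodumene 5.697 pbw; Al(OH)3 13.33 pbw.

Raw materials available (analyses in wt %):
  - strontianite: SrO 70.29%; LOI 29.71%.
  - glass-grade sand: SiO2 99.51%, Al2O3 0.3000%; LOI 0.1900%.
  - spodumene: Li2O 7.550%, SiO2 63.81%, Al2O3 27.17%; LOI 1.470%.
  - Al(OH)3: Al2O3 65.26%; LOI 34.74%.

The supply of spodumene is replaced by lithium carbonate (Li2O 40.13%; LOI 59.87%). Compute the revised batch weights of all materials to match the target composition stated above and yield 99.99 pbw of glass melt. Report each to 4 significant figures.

Revised batch per 99.99 pbw glass melt:
  strontianite: 1.250 pbw
  glass-grade sand: 88.62 pbw
  lithium carbonate: 1.072 pbw
  Al(OH)3: 15.68 pbw
Total batch = 106.6 pbw; LOI loss = 6.629 pbw

Values along the way are printed rounded to 4 significant figures in the working — exact precision is carried at every stage — each reported result sees exactly one rounding — derived quantities are re-derived from the weighed amounts for 99.99 pbw of glass in full precision (glass mass, LOI, the totals, yield, the four compositions), as quoted within question or answer.
Oxide mass targets, per 99.99 pbw glass melt:
  Li2O: 0.4302% × 99.99 = 0.4302 pbw
  SiO2: 88.19% × 99.99 = 88.18 pbw
  SrO: 0.8787% × 99.99 = 0.8786 pbw
  Al2O3: 10.50% × 99.99 = 10.50 pbw
Balance tally, oxide-wise, applying the batch weights above, per the basis as stated (oxide sums agree with the targets exact up to rounding of places):
  Li2O: 1.072·0.4013 = 0.4302 pbw (target 0.4302 pbw)
  SiO2: 88.62·0.9951 = 88.19 pbw (target 88.18 pbw)
  SrO: 1.250·0.7029 = 0.8786 pbw (target 0.8786 pbw)
  Al2O3: 88.62·0.003000 + 15.68·0.6526 = 10.50 pbw (target 10.50 pbw)
Auditing the glass mass value: total charge less LOI = 99.99 pbw (per-oxide target masses sum to 99.99 pbw; the stated basis being 99.99 pbw — deltas are rounding alone).
Adding the batch up: Σ batch = 106.6 pbw; Σ batch·LOI gives LOI loss = 6.629 pbw; yield: glass divided by total = 93.78%.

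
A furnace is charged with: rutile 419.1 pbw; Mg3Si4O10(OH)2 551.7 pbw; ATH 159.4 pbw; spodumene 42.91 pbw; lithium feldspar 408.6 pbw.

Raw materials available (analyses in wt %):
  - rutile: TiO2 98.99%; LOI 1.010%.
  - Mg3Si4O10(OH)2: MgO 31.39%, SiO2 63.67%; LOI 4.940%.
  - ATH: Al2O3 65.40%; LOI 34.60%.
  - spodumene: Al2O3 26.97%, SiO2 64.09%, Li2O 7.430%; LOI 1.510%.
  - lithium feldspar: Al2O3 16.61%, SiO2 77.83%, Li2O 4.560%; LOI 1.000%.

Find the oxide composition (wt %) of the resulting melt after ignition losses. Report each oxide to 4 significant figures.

Glass mass = 1490 pbw (batch 1582 − LOI 91.37).
Composition: Al2O3 12.33%, MgO 11.62%, SiO2 46.75%, TiO2 27.84%, Li2O 1.464%

In-progress results are printed, rounded to four significant figures, within the worked lines; all internal work keeps full float precision at all times. Exactly one rounding lands on every reported number — all derived quantities (the totals, five oxide percentages, ignition loss, glass mass, yield) are recomputed in full float precision from the batch weights on 1490 pbw of glass exactly as shown in problem or answer.
Oxide-by-oxide delivered mass:
  Al2O3: 159.4·0.6540 + 42.91·0.2697 + 408.6·0.1661 = 183.7 pbw
  MgO: 551.7·0.3139 = 173.2 pbw
  SiO2: 551.7·0.6367 + 42.91·0.6409 + 408.6·0.7783 = 696.8 pbw
  TiO2: 419.1·0.9899 = 414.9 pbw
  Li2O: 42.91·0.07430 + 408.6·0.04560 = 21.82 pbw
LOI: 419.1·0.01010 + 551.7·0.04940 + 159.4·0.3460 + 42.91·0.01510 + 408.6·0.01000 = 91.37 pbw
Resulting glass, batch − LOI: 1582 − 91.37 = 1490 pbw (= Σ oxide masses)
percent share: oxide ÷ glass, ×100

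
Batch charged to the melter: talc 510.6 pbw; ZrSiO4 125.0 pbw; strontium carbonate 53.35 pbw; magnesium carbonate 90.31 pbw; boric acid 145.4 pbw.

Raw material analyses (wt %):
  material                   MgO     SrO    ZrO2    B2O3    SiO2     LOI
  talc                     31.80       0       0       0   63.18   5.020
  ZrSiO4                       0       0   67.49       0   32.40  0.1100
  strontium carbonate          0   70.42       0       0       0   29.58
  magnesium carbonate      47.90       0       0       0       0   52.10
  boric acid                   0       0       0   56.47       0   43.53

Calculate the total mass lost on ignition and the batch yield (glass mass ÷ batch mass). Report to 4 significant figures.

In-progress results are shown, with 4-significant-digit rounding, alongside each step; the working math maintains full precision end to end — every reported value carries a single rounding; all derived quantities (yield, totals, five oxide percentages, LOI, net glass mass) are recomputed in exact precision from the batch weights on 772.8 pbw of glass as set out in the question or the answer.
Material-by-material LOI:
  talc: 510.6 × 0.05020 = 25.63 pbw
  ZrSiO4: 125.0 × 0.001100 = 0.1375 pbw
  strontium carbonate: 53.35 × 0.2958 = 15.78 pbw
  magnesium carbonate: 90.31 × 0.5210 = 47.05 pbw
  boric acid: 145.4 × 0.4353 = 63.29 pbw
Total LOI = 151.9 pbw
Glass = batch − LOI = 924.7 − 151.9 = 772.8 pbw

LOI loss = 151.9 pbw; glass = 772.8 pbw; yield = 83.57%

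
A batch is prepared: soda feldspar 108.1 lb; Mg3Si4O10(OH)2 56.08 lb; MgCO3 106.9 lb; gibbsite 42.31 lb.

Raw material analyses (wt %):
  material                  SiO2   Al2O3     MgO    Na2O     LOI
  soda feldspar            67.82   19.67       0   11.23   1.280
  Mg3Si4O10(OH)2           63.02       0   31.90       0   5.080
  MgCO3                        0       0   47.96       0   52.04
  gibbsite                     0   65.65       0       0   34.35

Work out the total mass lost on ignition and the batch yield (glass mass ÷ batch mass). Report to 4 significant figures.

LOI loss = 74.40 lb; glass = 239.0 lb; yield = 76.26%

The working math holds full precision through the solve. The intermediate values are rounded off to 4 significant figures wherever printed; every reported value is rounded once only — derived quantities, including ignition loss, the four compositions, totals, the yield, net glass mass, are recomputed starting from the weights at 239.0 lb of glass at exact precision, exactly as shown in the problem or answer text.
Each material's LOI contribution:
  soda feldspar: 108.1 × 0.01280 = 1.384 lb
  Mg3Si4O10(OH)2: 56.08 × 0.05080 = 2.849 lb
  MgCO3: 106.9 × 0.5204 = 55.63 lb
  gibbsite: 42.31 × 0.3435 = 14.53 lb
Total LOI = 74.40 lb
Glass = batch − LOI = 313.4 − 74.40 = 239.0 lb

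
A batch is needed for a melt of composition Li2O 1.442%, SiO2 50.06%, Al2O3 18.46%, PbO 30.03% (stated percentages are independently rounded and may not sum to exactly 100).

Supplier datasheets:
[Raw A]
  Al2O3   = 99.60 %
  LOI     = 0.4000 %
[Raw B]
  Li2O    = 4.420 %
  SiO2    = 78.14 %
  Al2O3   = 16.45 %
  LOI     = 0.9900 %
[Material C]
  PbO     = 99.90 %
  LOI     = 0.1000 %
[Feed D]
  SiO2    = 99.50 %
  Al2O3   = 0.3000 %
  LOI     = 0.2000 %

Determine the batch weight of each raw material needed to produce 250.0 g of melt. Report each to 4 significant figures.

Full precision is carried all the way through. Values along the way are shown, rounded to four significant figures, on the page; a single rounding finalizes every reported value. The derived quantities (LOI, four oxide percentages, glass mass, yield, totals) are carried at full float precision from the weighed amounts per 250.0 g of glass, as they appear in the question or the answer.
Target oxide masses per 250.0 g melt:
  Li2O: 1.442% × 250.0 = 3.605 g
  SiO2: 50.06% × 250.0 = 125.2 g
  Al2O3: 18.46% × 250.0 = 46.15 g
  PbO: 30.03% × 250.0 = 75.08 g
Verifying the oxide balance given the weights on record, at the basis given (sum by sum, the targets are met exact up to rounding of places):
  Li2O: 81.56·0.04420 = 3.605 g (target 3.605 g)
  SiO2: 81.56·0.7814 + 61.73·0.9950 = 125.2 g (target 125.2 g)
  Al2O3: 32.68·0.9960 + 81.56·0.1645 + 61.73·0.003000 = 46.15 g (target 46.15 g)
  PbO: 75.15·0.9990 = 75.07 g (target 75.08 g)
Glass mass check: total charge less LOI = 250.0 g (the Σ of target masses is 250.0 g; the stated basis being 250.0 g — gaps are rounding artifacts).
Adding the batch up: Σ batch = 251.1 g; LOI loss = Σ batch·LOI = 1.137 g; yield: glass divided by total = 99.55%.

Batch per 250.0 g melt:
  Raw A: 32.68 g
  Raw B: 81.56 g
  Material C: 75.15 g
  Feed D: 61.73 g
Total batch = 251.1 g; LOI loss = 1.137 g; yield = 99.55%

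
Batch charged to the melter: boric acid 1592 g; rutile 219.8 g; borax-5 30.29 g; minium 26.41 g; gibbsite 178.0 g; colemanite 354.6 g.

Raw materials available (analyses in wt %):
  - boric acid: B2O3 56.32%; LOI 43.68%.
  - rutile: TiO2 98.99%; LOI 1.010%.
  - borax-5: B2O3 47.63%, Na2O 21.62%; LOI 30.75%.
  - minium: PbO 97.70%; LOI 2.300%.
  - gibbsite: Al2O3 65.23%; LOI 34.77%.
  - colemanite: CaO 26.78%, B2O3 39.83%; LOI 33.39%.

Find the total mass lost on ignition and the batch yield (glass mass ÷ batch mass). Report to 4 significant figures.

Each numeric step holds exact precision through the solve. In-progress results are shown (rounded to four significant figures) at each printed step; every reported number carries a single rounding; derived quantities (six oxide percentages, LOI, yield, net glass mass, the totals) are computed in full precision from the weighed amounts at 1513 g of glass, as given in the problem or the answer.
LOI of each material in turn:
  boric acid: 1592 × 0.4368 = 695.4 g
  rutile: 219.8 × 0.01010 = 2.220 g
  borax-5: 30.29 × 0.3075 = 9.314 g
  minium: 26.41 × 0.02300 = 0.6074 g
  gibbsite: 178.0 × 0.3477 = 61.89 g
  colemanite: 354.6 × 0.3339 = 118.4 g
Total LOI = 887.8 g
Glass = batch − LOI = 2401 − 887.8 = 1513 g

LOI loss = 887.8 g; glass = 1513 g; yield = 63.02%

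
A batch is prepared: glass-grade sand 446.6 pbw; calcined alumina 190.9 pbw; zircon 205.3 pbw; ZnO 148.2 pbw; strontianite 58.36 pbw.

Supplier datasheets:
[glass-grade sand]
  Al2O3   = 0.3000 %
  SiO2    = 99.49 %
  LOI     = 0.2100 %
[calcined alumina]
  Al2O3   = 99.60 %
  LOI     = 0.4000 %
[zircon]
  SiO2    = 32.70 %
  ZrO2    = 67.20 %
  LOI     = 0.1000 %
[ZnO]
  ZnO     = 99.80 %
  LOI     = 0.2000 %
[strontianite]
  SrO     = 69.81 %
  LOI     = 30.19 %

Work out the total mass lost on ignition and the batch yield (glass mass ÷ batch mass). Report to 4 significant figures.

All internal work keeps exact precision from first step to last. The intermediate values are displayed rounded to 4 significant digits within the worked lines; every reported result takes just one rounding; derived quantities are carried using the weight values at 1030 pbw of glass in full precision (five oxide percentages, ignition loss, the totals, the yield, net glass mass) as they appear in either problem or answer.
Per-material ignition loss:
  glass-grade sand: 446.6 × 0.002100 = 0.9379 pbw
  calcined alumina: 190.9 × 0.004000 = 0.7636 pbw
  zircon: 205.3 × 0.001000 = 0.2053 pbw
  ZnO: 148.2 × 0.002000 = 0.2964 pbw
  strontianite: 58.36 × 0.3019 = 17.62 pbw
Total LOI = 19.82 pbw
Glass = batch − LOI = 1049 − 19.82 = 1030 pbw

LOI loss = 19.82 pbw; glass = 1030 pbw; yield = 98.11%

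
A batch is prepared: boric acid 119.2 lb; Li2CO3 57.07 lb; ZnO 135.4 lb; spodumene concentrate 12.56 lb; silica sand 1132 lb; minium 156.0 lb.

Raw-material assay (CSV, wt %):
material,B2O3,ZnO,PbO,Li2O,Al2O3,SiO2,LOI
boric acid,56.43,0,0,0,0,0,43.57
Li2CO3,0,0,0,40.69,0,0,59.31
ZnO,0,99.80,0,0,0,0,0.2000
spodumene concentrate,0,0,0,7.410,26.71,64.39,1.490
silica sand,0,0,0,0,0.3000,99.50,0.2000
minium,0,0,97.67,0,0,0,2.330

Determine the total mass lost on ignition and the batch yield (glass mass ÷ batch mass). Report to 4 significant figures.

Every computation carries exact precision in all steps; mid-chain values appear (rounded to four significant figures) between the steps — every reported result is rounded a single time; the derived quantities, which include six oxide percentages, net glass mass, totals, the yield, ignition loss, are carried in full precision, as quoted within the question or the answer, from the weighed amounts on 1520 lb of glass.
Each material's LOI contribution:
  boric acid: 119.2 × 0.4357 = 51.94 lb
  Li2CO3: 57.07 × 0.5931 = 33.85 lb
  ZnO: 135.4 × 0.002000 = 0.2708 lb
  spodumene concentrate: 12.56 × 0.01490 = 0.1871 lb
  silica sand: 1132 × 0.002000 = 2.264 lb
  minium: 156.0 × 0.02330 = 3.635 lb
Total LOI = 92.14 lb
Glass = batch − LOI = 1612 − 92.14 = 1520 lb

LOI loss = 92.14 lb; glass = 1520 lb; yield = 94.28%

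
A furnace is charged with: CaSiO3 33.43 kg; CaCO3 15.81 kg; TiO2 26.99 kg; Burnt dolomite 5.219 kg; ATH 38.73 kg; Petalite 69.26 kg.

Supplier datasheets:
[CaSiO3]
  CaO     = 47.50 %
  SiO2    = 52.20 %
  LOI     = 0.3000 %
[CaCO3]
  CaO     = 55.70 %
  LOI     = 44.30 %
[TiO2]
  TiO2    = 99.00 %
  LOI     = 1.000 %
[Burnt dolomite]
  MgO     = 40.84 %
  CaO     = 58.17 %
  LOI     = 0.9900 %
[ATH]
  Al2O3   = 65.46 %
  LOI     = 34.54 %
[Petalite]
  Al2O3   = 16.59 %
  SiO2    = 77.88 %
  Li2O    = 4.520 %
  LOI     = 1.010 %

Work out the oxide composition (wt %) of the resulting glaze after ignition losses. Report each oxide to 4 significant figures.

The working math carries full precision from first step to last. Working values are shown rounded off to 4 significant figures in the printout — every reported value includes exactly one rounding. All derived quantities, which include the yield, net glass mass, LOI, totals, six oxide percentages, are carried in exact precision, precisely as stated by problem or answer, from the weighed amounts on 167.9 kg of glass.
Mass of each oxide from the mix:
  TiO2: 26.99·0.9900 = 26.72 kg
  Al2O3: 38.73·0.6546 + 69.26·0.1659 = 36.84 kg
  MgO: 5.219·0.4084 = 2.131 kg
  CaO: 33.43·0.4750 + 15.81·0.5570 + 5.219·0.5817 = 27.72 kg
  SiO2: 33.43·0.5220 + 69.26·0.7788 = 71.39 kg
  Li2O: 69.26·0.04520 = 3.131 kg
LOI: 33.43·0.003000 + 15.81·0.4430 + 26.99·0.01000 + 5.219·0.009900 + 38.73·0.3454 + 69.26·0.01010 = 21.50 kg
batch − LOI leaves glass = 189.4 − 21.50 = 167.9 kg (= Σ oxide masses)
each oxide over glass, ×100, is wt %

Glass mass = 167.9 kg (batch 189.4 − LOI 21.50).
Composition: TiO2 15.91%, Al2O3 21.94%, MgO 1.269%, CaO 16.51%, SiO2 42.51%, Li2O 1.864%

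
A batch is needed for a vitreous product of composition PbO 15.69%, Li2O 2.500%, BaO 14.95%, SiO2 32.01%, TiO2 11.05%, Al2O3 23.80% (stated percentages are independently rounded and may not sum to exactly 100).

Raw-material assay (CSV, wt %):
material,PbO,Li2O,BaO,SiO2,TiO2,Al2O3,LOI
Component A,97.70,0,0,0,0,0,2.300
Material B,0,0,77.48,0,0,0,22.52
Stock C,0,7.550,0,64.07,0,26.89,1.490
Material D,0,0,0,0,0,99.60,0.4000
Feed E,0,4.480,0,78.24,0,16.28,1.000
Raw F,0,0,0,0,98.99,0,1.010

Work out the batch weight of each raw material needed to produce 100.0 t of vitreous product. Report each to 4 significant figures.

Batch per 100.0 t vitreous product:
  Component A: 16.06 t
  Material B: 19.30 t
  Stock C: 17.19 t
  Material D: 14.87 t
  Feed E: 26.84 t
  Raw F: 11.16 t
Total batch = 105.4 t; LOI loss = 5.412 t; yield = 94.87%

The whole derivation runs at exact precision from start to finish — intermediates appear with 4-significant-digit rounding alongside each step; every reported figure carries a single rounding; all derived quantities are carried using the weight values per 100.0 t of glass in exact precision (the totals, six oxide percentages, ignition loss, net glass mass, yield) exactly as shown in problem or answer.
Target masses of each oxide per 100.0 t vitreous product:
  PbO: 15.69% × 100.0 = 15.69 t
  Li2O: 2.500% × 100.0 = 2.500 t
  BaO: 14.95% × 100.0 = 14.95 t
  SiO2: 32.01% × 100.0 = 32.01 t
  TiO2: 11.05% × 100.0 = 11.05 t
  Al2O3: 23.80% × 100.0 = 23.80 t
Sums-versus-targets review working from each reported weight, under the basis named above (delivered sums recover each target modulo rounding of the values):
  PbO: 16.06·0.9770 = 15.69 t (target 15.69 t)
  Li2O: 17.19·0.07550 + 26.84·0.04480 = 2.500 t (target 2.500 t)
  BaO: 19.30·0.7748 = 14.95 t (target 14.95 t)
  SiO2: 17.19·0.6407 + 26.84·0.7824 = 32.01 t (target 32.01 t)
  TiO2: 11.16·0.9899 = 11.05 t (target 11.05 t)
  Al2O3: 17.19·0.2689 + 14.87·0.9960 + 26.84·0.1628 = 23.80 t (target 23.80 t)
Glass-mass closure: net batch after ignition = 100.0 t (summing oxide targets gives 100.0 t; with the basis standing at 100.0 t — deltas are rounding alone).
Total batch = Σ batch = 105.4 t; Σ batch·LOI gives LOI loss = 5.412 t; yield = glass ÷ total batch = 94.87%.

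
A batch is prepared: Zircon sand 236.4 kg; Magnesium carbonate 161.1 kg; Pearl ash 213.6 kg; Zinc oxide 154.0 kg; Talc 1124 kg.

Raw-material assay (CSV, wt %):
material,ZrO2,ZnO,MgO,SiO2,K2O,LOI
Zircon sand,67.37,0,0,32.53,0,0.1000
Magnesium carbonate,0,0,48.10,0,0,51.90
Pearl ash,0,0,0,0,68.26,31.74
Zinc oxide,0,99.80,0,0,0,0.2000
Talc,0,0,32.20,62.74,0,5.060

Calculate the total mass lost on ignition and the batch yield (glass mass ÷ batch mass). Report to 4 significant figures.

The working math runs at full float precision end to end — intermediates are shown rounded to four significant digits between the steps; exactly one rounding goes into each reported figure. All derived quantities, including the yield, LOI, five oxide percentages, totals, glass mass, are computed using the weight values per 1680 kg of glass in exact precision as quoted within the problem or answer text.
Ignition loss by material:
  Zircon sand: 236.4 × 0.001000 = 0.2364 kg
  Magnesium carbonate: 161.1 × 0.5190 = 83.61 kg
  Pearl ash: 213.6 × 0.3174 = 67.80 kg
  Zinc oxide: 154.0 × 0.002000 = 0.3080 kg
  Talc: 1124 × 0.05060 = 56.87 kg
Total LOI = 208.8 kg
Glass = batch − LOI = 1889 − 208.8 = 1680 kg

LOI loss = 208.8 kg; glass = 1680 kg; yield = 88.95%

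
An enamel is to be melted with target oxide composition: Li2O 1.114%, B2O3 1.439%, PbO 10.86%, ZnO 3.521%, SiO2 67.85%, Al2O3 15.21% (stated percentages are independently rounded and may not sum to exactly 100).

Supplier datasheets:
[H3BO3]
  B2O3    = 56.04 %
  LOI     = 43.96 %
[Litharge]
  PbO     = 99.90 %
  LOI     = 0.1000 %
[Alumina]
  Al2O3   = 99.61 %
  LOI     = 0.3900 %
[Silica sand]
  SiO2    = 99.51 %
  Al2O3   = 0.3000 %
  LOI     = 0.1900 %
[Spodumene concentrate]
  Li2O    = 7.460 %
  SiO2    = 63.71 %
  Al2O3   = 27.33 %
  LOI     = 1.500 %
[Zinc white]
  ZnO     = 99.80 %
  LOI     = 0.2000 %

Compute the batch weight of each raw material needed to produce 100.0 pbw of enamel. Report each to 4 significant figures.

Batch per 100.0 pbw enamel:
  H3BO3: 2.568 pbw
  Litharge: 10.87 pbw
  Alumina: 11.00 pbw
  Silica sand: 58.62 pbw
  Spodumene concentrate: 14.93 pbw
  Zinc white: 3.528 pbw
Total batch = 101.5 pbw; LOI loss = 1.525 pbw; yield = 98.50%

Every computation maintains full precision through every step; the intermediate values are displayed, with 4-significant-digit rounding, between the steps — exactly one rounding is applied to each reported result; all derived quantities (the totals, LOI, glass mass, the yield, the six compositions) are carried at full precision using the weight values at 100.0 pbw of glass as they appear in the problem or the answer.
Target masses of each oxide per 100.0 pbw enamel:
  Li2O: 1.114% × 100.0 = 1.114 pbw
  B2O3: 1.439% × 100.0 = 1.439 pbw
  PbO: 10.86% × 100.0 = 10.86 pbw
  ZnO: 3.521% × 100.0 = 3.521 pbw
  SiO2: 67.85% × 100.0 = 67.85 pbw
  Al2O3: 15.21% × 100.0 = 15.21 pbw
Checking each oxide sum working from each reported weight, versus the basis set out (each sum matches its target mass once rounding is allowed for):
  Li2O: 14.93·0.07460 = 1.114 pbw (target 1.114 pbw)
  B2O3: 2.568·0.5604 = 1.439 pbw (target 1.439 pbw)
  PbO: 10.87·0.9990 = 10.86 pbw (target 10.86 pbw)
  ZnO: 3.528·0.9980 = 3.521 pbw (target 3.521 pbw)
  SiO2: 58.62·0.9951 + 14.93·0.6371 = 67.84 pbw (target 67.85 pbw)
  Al2O3: 11.00·0.9961 + 58.62·0.003000 + 14.93·0.2733 = 15.21 pbw (target 15.21 pbw)
Auditing the glass mass value: whole batch net of LOI = 99.99 pbw (targets for the oxides total 99.99 pbw; basis as stated: 100.0 pbw — differing by rounding only).
Summing the batch: Σ batch = 101.5 pbw; Σ batch·LOI gives LOI loss = 1.525 pbw; glass ÷ batch gives a yield of 98.50%.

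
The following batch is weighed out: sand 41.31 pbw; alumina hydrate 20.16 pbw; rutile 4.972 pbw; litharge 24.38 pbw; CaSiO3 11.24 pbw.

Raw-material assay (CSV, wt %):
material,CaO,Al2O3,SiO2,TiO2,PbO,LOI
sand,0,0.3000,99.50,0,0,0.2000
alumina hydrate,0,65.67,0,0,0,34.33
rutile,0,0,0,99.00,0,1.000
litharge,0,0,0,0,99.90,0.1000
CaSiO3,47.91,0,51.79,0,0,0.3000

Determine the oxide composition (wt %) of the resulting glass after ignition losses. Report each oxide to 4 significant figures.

Full float precision is carried end to end — in-progress results are shown (rounded to 4 significant figures) between the steps; exactly one rounding lands on each reported value — all derived quantities (net glass mass, five oxide percentages, totals, the yield, ignition loss) are computed starting from the weights on 94.95 pbw of glass at full precision precisely as stated by the problem or the answer.
Mass of each oxide from the mix:
  CaO: 11.24·0.4791 = 5.385 pbw
  Al2O3: 41.31·0.003000 + 20.16·0.6567 = 13.36 pbw
  SiO2: 41.31·0.9950 + 11.24·0.5179 = 46.92 pbw
  TiO2: 4.972·0.9900 = 4.922 pbw
  PbO: 24.38·0.9990 = 24.36 pbw
LOI: 41.31·0.002000 + 20.16·0.3433 + 4.972·0.01000 + 24.38·0.001000 + 11.24·0.003000 = 7.111 pbw
Glass = total batch minus LOI = 102.1 − 7.111 = 94.95 pbw (= Σ oxide masses)
each oxide over glass, ×100, is wt %

Glass mass = 94.95 pbw (batch 102.1 − LOI 7.111).
Composition: CaO 5.671%, Al2O3 14.07%, SiO2 49.42%, TiO2 5.184%, PbO 25.65%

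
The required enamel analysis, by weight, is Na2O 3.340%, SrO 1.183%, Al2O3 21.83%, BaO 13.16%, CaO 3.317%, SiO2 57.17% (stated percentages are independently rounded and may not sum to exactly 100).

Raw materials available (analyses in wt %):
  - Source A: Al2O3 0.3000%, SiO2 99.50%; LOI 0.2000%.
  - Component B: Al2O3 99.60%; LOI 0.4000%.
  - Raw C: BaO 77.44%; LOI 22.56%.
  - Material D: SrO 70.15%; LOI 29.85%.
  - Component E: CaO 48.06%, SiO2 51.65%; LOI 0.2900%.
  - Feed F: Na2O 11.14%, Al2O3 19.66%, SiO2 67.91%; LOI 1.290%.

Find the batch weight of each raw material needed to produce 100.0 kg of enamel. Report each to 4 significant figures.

Batch per 100.0 kg enamel:
  Source A: 33.41 kg
  Component B: 15.90 kg
  Raw C: 16.99 kg
  Material D: 1.686 kg
  Component E: 6.902 kg
  Feed F: 29.98 kg
Total batch = 104.9 kg; LOI loss = 4.873 kg; yield = 95.35%

The intermediate values appear, rounded to four significant figures, on the page — full float precision is held at every stage. Each reported figure sees exactly one rounding. The derived quantities (the six compositions, net glass mass, totals, LOI, yield) are computed starting from the weights for 100.0 kg of glass at exact precision, as quoted within the problem or answer text.
Oxide mass targets, per 100.0 kg enamel:
  Na2O: 3.340% × 100.0 = 3.340 kg
  SrO: 1.183% × 100.0 = 1.183 kg
  Al2O3: 21.83% × 100.0 = 21.83 kg
  BaO: 13.16% × 100.0 = 13.16 kg
  CaO: 3.317% × 100.0 = 3.317 kg
  SiO2: 57.17% × 100.0 = 57.17 kg
Checking each oxide sum from the weights as reported, relative to the basis at hand (target by target, the sums agree net of answer rounding effects):
  Na2O: 29.98·0.1114 = 3.340 kg (target 3.340 kg)
  SrO: 1.686·0.7015 = 1.183 kg (target 1.183 kg)
  Al2O3: 33.41·0.003000 + 15.90·0.9960 + 29.98·0.1966 = 21.83 kg (target 21.83 kg)
  BaO: 16.99·0.7744 = 13.16 kg (target 13.16 kg)
  CaO: 6.902·0.4806 = 3.317 kg (target 3.317 kg)
  SiO2: 33.41·0.9950 + 6.902·0.5165 + 29.98·0.6791 = 57.17 kg (target 57.17 kg)
Glass-mass bookkeeping: total charge less LOI = 99.99 kg (oxide target masses add up to 100.0 kg; with the basis standing at 100.0 kg — any gap is answer rounding).
Summing the batch: Σ batch = 104.9 kg; the LOI term Σ batch·LOI equals 4.873 kg; yield = glass ÷ total batch = 95.35%.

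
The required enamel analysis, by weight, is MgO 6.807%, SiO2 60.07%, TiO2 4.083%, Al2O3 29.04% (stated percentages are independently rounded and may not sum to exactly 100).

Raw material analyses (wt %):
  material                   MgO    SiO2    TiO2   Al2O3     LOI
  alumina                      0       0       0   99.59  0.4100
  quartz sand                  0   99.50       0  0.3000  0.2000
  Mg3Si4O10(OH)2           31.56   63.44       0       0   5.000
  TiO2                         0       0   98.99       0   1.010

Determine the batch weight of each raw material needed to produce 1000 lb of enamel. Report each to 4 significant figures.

Exact precision is carried through the solve. Mid-chain values are shown rounded to 4 significant digits at each printed step; exactly one rounding goes into every reported number — the derived quantities are re-derived from the weighed amounts for 1000 lb of glass in full precision (the yield, the four compositions, net glass mass, LOI, the totals) as given in question or answer.
Oxide mass targets, per 1000 lb enamel:
  MgO: 6.807% × 1000 = 68.07 lb
  SiO2: 60.07% × 1000 = 600.7 lb
  TiO2: 4.083% × 1000 = 40.83 lb
  Al2O3: 29.04% × 1000 = 290.4 lb
Mass-balance tally per oxide on the weights just shown, at the basis given (oxide sums agree with the targets within answer rounding):
  MgO: 215.7·0.3156 = 68.07 lb (target 68.07 lb)
  SiO2: 466.2·0.9950 + 215.7·0.6344 = 600.7 lb (target 600.7 lb)
  TiO2: 41.25·0.9899 = 40.83 lb (target 40.83 lb)
  Al2O3: 290.2·0.9959 + 466.2·0.003000 = 290.4 lb (target 290.4 lb)
Auditing the glass mass value: net batch after ignition = 1000 lb (the targets, summed, come to 1000 lb; basis as stated: 1000 lb — differing by rounding only).
Adding the batch up: Σ batch = 1013 lb; Σ batch·LOI gives LOI loss = 13.32 lb; yield: glass divided by total = 98.69%.

Batch per 1000 lb enamel:
  alumina: 290.2 lb
  quartz sand: 466.2 lb
  Mg3Si4O10(OH)2: 215.7 lb
  TiO2: 41.25 lb
Total batch = 1013 lb; LOI loss = 13.32 lb; yield = 98.69%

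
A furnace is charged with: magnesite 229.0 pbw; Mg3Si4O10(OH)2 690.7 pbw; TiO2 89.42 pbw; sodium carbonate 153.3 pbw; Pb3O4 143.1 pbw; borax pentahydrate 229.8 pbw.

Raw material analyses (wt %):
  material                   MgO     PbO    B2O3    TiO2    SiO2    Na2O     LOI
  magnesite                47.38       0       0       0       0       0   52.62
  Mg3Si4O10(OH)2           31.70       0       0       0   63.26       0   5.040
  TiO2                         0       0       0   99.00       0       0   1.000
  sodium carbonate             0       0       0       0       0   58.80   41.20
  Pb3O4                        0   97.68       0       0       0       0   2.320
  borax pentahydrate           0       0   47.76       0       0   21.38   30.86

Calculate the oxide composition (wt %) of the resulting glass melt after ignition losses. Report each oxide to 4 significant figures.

Glass mass = 1242 pbw (batch 1535 − LOI 293.6).
Composition: MgO 26.37%, PbO 11.26%, B2O3 8.839%, TiO2 7.129%, SiO2 35.19%, Na2O 11.22%

In-progress results are displayed rounded off to 4 significant figures when written out — every computation carries exact precision from first step to last; exactly one rounding goes into every reported figure. All derived quantities, including LOI, the yield, glass mass, the totals, the six compositions, are computed using the weight values for 1242 pbw of glass at exact precision as they appear in question or answer.
Delivered oxide masses:
  MgO: 229.0·0.4738 + 690.7·0.3170 = 327.5 pbw
  PbO: 143.1·0.9768 = 139.8 pbw
  B2O3: 229.8·0.4776 = 109.8 pbw
  TiO2: 89.42·0.9900 = 88.53 pbw
  SiO2: 690.7·0.6326 = 436.9 pbw
  Na2O: 153.3·0.5880 + 229.8·0.2138 = 139.3 pbw
LOI: 229.0·0.5262 + 690.7·0.05040 + 89.42·0.01000 + 153.3·0.4120 + 143.1·0.02320 + 229.8·0.3086 = 293.6 pbw
Glass mass = batch − LOI = 1535 − 293.6 = 1242 pbw (matching Σ of the oxides)
wt % = oxide mass / glass mass × 100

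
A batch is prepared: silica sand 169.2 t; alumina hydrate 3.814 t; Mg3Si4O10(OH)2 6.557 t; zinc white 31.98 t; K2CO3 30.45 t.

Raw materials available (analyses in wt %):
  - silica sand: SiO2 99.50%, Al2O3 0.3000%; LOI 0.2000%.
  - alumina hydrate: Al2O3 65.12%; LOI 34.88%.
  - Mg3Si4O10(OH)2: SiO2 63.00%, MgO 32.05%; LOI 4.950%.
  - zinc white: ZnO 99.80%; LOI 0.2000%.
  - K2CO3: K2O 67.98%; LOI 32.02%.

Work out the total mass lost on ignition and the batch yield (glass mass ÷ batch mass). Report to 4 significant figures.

LOI loss = 11.81 t; glass = 230.2 t; yield = 95.12%

The whole derivation keeps full precision throughout; the intermediate values are printed (rounded to 4 significant digits) in the printout. Each reported result is rounded a single time. The derived quantities, including five oxide percentages, the yield, LOI, totals, net glass mass, are re-derived from the weighed amounts per 230.2 t of glass at full precision as written in problem or answer.
Loss on ignition, line by line:
  silica sand: 169.2 × 0.002000 = 0.3384 t
  alumina hydrate: 3.814 × 0.3488 = 1.330 t
  Mg3Si4O10(OH)2: 6.557 × 0.04950 = 0.3246 t
  zinc white: 31.98 × 0.002000 = 0.06396 t
  K2CO3: 30.45 × 0.3202 = 9.750 t
Total LOI = 11.81 t
Glass = batch − LOI = 242.0 − 11.81 = 230.2 t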